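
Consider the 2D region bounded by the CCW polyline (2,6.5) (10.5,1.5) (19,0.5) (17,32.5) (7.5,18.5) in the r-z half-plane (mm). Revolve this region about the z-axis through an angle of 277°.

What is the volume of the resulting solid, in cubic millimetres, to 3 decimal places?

Profile (r,z), 5 vertices: (2,6.5) (10.5,1.5) (19,0.5) (17,32.5) (7.5,18.5)
edge 0: (2,6.5)→(10.5,1.5)  cross = 2·1.5 − 10.5·6.5 = -65.2500; (r_i+r_j)·cross = 12.5·-65.2500 = -815.6250
edge 1: (10.5,1.5)→(19,0.5)  cross = 10.5·0.5 − 19·1.5 = -23.2500; (r_i+r_j)·cross = 29.5·-23.2500 = -685.8750
edge 2: (19,0.5)→(17,32.5)  cross = 19·32.5 − 17·0.5 = 609.0000; (r_i+r_j)·cross = 36·609.0000 = 21924.0000
edge 3: (17,32.5)→(7.5,18.5)  cross = 17·18.5 − 7.5·32.5 = 70.7500; (r_i+r_j)·cross = 24.5·70.7500 = 1733.3750
edge 4: (7.5,18.5)→(2,6.5)  cross = 7.5·6.5 − 2·18.5 = 11.7500; (r_i+r_j)·cross = 9.5·11.7500 = 111.6250
Σcross = 603.0000 → A = |Σcross|/2 = 301.5000 mm²
Σ(r_i+r_j)·cross = 22267.5000 → first moment M = |Σ|/6 = 3711.2500
R_c = M/A = 3711.2500/301.5000 = 12.3093 mm
θ = 277° = 4.834562 rad
V = θ·R_c·A = 4.834562·12.3093·301.5000 = 17942.268 mm³

Volume = 17942.268 mm³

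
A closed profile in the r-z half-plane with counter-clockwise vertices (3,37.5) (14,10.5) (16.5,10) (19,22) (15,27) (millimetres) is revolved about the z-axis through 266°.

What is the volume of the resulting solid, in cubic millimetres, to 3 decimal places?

Volume = 8996.441 mm³

Profile (r,z), 5 vertices: (3,37.5) (14,10.5) (16.5,10) (19,22) (15,27)
edge 0: (3,37.5)→(14,10.5)  cross = 3·10.5 − 14·37.5 = -493.5000; (r_i+r_j)·cross = 17·-493.5000 = -8389.5000
edge 1: (14,10.5)→(16.5,10)  cross = 14·10 − 16.5·10.5 = -33.2500; (r_i+r_j)·cross = 30.5·-33.2500 = -1014.1250
edge 2: (16.5,10)→(19,22)  cross = 16.5·22 − 19·10 = 173.0000; (r_i+r_j)·cross = 35.5·173.0000 = 6141.5000
edge 3: (19,22)→(15,27)  cross = 19·27 − 15·22 = 183.0000; (r_i+r_j)·cross = 34·183.0000 = 6222.0000
edge 4: (15,27)→(3,37.5)  cross = 15·37.5 − 3·27 = 481.5000; (r_i+r_j)·cross = 18·481.5000 = 8667.0000
Σcross = 310.7500 → A = |Σcross|/2 = 155.3750 mm²
Σ(r_i+r_j)·cross = 11626.8750 → first moment M = |Σ|/6 = 1937.8125
R_c = M/A = 1937.8125/155.3750 = 12.4718 mm
θ = 266° = 4.642576 rad
V = θ·R_c·A = 4.642576·12.4718·155.3750 = 8996.441 mm³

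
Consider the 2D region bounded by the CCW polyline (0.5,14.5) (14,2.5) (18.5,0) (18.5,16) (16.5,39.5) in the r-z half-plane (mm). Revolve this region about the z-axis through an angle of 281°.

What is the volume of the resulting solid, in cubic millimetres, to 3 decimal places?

Volume = 21735.578 mm³

Profile (r,z), 5 vertices: (0.5,14.5) (14,2.5) (18.5,0) (18.5,16) (16.5,39.5)
edge 0: (0.5,14.5)→(14,2.5)  cross = 0.5·2.5 − 14·14.5 = -201.7500; (r_i+r_j)·cross = 14.5·-201.7500 = -2925.3750
edge 1: (14,2.5)→(18.5,0)  cross = 14·0 − 18.5·2.5 = -46.2500; (r_i+r_j)·cross = 32.5·-46.2500 = -1503.1250
edge 2: (18.5,0)→(18.5,16)  cross = 18.5·16 − 18.5·0 = 296.0000; (r_i+r_j)·cross = 37·296.0000 = 10952.0000
edge 3: (18.5,16)→(16.5,39.5)  cross = 18.5·39.5 − 16.5·16 = 466.7500; (r_i+r_j)·cross = 35·466.7500 = 16336.2500
edge 4: (16.5,39.5)→(0.5,14.5)  cross = 16.5·14.5 − 0.5·39.5 = 219.5000; (r_i+r_j)·cross = 17·219.5000 = 3731.5000
Σcross = 734.2500 → A = |Σcross|/2 = 367.1250 mm²
Σ(r_i+r_j)·cross = 26591.2500 → first moment M = |Σ|/6 = 4431.8750
R_c = M/A = 4431.8750/367.1250 = 12.0718 mm
θ = 281° = 4.904375 rad
V = θ·R_c·A = 4.904375·12.0718·367.1250 = 21735.578 mm³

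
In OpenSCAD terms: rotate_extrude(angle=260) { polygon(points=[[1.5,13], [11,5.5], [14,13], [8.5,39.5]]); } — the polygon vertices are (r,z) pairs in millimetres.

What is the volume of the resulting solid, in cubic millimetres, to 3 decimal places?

Profile (r,z), 4 vertices: (1.5,13) (11,5.5) (14,13) (8.5,39.5)
edge 0: (1.5,13)→(11,5.5)  cross = 1.5·5.5 − 11·13 = -134.7500; (r_i+r_j)·cross = 12.5·-134.7500 = -1684.3750
edge 1: (11,5.5)→(14,13)  cross = 11·13 − 14·5.5 = 66.0000; (r_i+r_j)·cross = 25·66.0000 = 1650.0000
edge 2: (14,13)→(8.5,39.5)  cross = 14·39.5 − 8.5·13 = 442.5000; (r_i+r_j)·cross = 22.5·442.5000 = 9956.2500
edge 3: (8.5,39.5)→(1.5,13)  cross = 8.5·13 − 1.5·39.5 = 51.2500; (r_i+r_j)·cross = 10·51.2500 = 512.5000
Σcross = 425.0000 → A = |Σcross|/2 = 212.5000 mm²
Σ(r_i+r_j)·cross = 10434.3750 → first moment M = |Σ|/6 = 1739.0625
R_c = M/A = 1739.0625/212.5000 = 8.1838 mm
θ = 260° = 4.537856 rad
V = θ·R_c·A = 4.537856·8.1838·212.5000 = 7891.615 mm³

Volume = 7891.615 mm³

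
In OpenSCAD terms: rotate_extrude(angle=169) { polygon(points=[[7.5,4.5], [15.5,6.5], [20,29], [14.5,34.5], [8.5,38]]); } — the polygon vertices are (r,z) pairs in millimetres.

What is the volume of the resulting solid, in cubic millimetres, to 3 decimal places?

Profile (r,z), 5 vertices: (7.5,4.5) (15.5,6.5) (20,29) (14.5,34.5) (8.5,38)
edge 0: (7.5,4.5)→(15.5,6.5)  cross = 7.5·6.5 − 15.5·4.5 = -21.0000; (r_i+r_j)·cross = 23·-21.0000 = -483.0000
edge 1: (15.5,6.5)→(20,29)  cross = 15.5·29 − 20·6.5 = 319.5000; (r_i+r_j)·cross = 35.5·319.5000 = 11342.2500
edge 2: (20,29)→(14.5,34.5)  cross = 20·34.5 − 14.5·29 = 269.5000; (r_i+r_j)·cross = 34.5·269.5000 = 9297.7500
edge 3: (14.5,34.5)→(8.5,38)  cross = 14.5·38 − 8.5·34.5 = 257.7500; (r_i+r_j)·cross = 23·257.7500 = 5928.2500
edge 4: (8.5,38)→(7.5,4.5)  cross = 8.5·4.5 − 7.5·38 = -246.7500; (r_i+r_j)·cross = 16·-246.7500 = -3948.0000
Σcross = 579.0000 → A = |Σcross|/2 = 289.5000 mm²
Σ(r_i+r_j)·cross = 22137.2500 → first moment M = |Σ|/6 = 3689.5417
R_c = M/A = 3689.5417/289.5000 = 12.7445 mm
θ = 169° = 2.949606 rad
V = θ·R_c·A = 2.949606·12.7445·289.5000 = 10882.696 mm³

Volume = 10882.696 mm³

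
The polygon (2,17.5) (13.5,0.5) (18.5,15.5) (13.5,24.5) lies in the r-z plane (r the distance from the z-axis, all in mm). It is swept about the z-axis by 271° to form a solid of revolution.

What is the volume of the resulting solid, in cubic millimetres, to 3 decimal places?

Volume = 10613.766 mm³

Profile (r,z), 4 vertices: (2,17.5) (13.5,0.5) (18.5,15.5) (13.5,24.5)
edge 0: (2,17.5)→(13.5,0.5)  cross = 2·0.5 − 13.5·17.5 = -235.2500; (r_i+r_j)·cross = 15.5·-235.2500 = -3646.3750
edge 1: (13.5,0.5)→(18.5,15.5)  cross = 13.5·15.5 − 18.5·0.5 = 200.0000; (r_i+r_j)·cross = 32·200.0000 = 6400.0000
edge 2: (18.5,15.5)→(13.5,24.5)  cross = 18.5·24.5 − 13.5·15.5 = 244.0000; (r_i+r_j)·cross = 32·244.0000 = 7808.0000
edge 3: (13.5,24.5)→(2,17.5)  cross = 13.5·17.5 − 2·24.5 = 187.2500; (r_i+r_j)·cross = 15.5·187.2500 = 2902.3750
Σcross = 396.0000 → A = |Σcross|/2 = 198.0000 mm²
Σ(r_i+r_j)·cross = 13464.0000 → first moment M = |Σ|/6 = 2244.0000
R_c = M/A = 2244.0000/198.0000 = 11.3333 mm
θ = 271° = 4.729842 rad
V = θ·R_c·A = 4.729842·11.3333·198.0000 = 10613.766 mm³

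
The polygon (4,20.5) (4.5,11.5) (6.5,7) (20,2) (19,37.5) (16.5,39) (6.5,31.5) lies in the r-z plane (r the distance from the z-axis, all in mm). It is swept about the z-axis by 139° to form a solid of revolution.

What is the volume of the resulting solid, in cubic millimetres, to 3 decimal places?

Volume = 13777.045 mm³

Profile (r,z), 7 vertices: (4,20.5) (4.5,11.5) (6.5,7) (20,2) (19,37.5) (16.5,39) (6.5,31.5)
edge 0: (4,20.5)→(4.5,11.5)  cross = 4·11.5 − 4.5·20.5 = -46.2500; (r_i+r_j)·cross = 8.5·-46.2500 = -393.1250
edge 1: (4.5,11.5)→(6.5,7)  cross = 4.5·7 − 6.5·11.5 = -43.2500; (r_i+r_j)·cross = 11·-43.2500 = -475.7500
edge 2: (6.5,7)→(20,2)  cross = 6.5·2 − 20·7 = -127.0000; (r_i+r_j)·cross = 26.5·-127.0000 = -3365.5000
edge 3: (20,2)→(19,37.5)  cross = 20·37.5 − 19·2 = 712.0000; (r_i+r_j)·cross = 39·712.0000 = 27768.0000
edge 4: (19,37.5)→(16.5,39)  cross = 19·39 − 16.5·37.5 = 122.2500; (r_i+r_j)·cross = 35.5·122.2500 = 4339.8750
edge 5: (16.5,39)→(6.5,31.5)  cross = 16.5·31.5 − 6.5·39 = 266.2500; (r_i+r_j)·cross = 23·266.2500 = 6123.7500
edge 6: (6.5,31.5)→(4,20.5)  cross = 6.5·20.5 − 4·31.5 = 7.2500; (r_i+r_j)·cross = 10.5·7.2500 = 76.1250
Σcross = 891.2500 → A = |Σcross|/2 = 445.6250 mm²
Σ(r_i+r_j)·cross = 34073.3750 → first moment M = |Σ|/6 = 5678.8958
R_c = M/A = 5678.8958/445.6250 = 12.7437 mm
θ = 139° = 2.426008 rad
V = θ·R_c·A = 2.426008·12.7437·445.6250 = 13777.045 mm³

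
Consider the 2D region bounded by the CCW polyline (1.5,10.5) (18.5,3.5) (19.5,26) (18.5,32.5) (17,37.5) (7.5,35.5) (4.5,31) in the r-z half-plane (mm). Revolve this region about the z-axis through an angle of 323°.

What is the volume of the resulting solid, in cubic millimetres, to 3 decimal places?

Profile (r,z), 7 vertices: (1.5,10.5) (18.5,3.5) (19.5,26) (18.5,32.5) (17,37.5) (7.5,35.5) (4.5,31)
edge 0: (1.5,10.5)→(18.5,3.5)  cross = 1.5·3.5 − 18.5·10.5 = -189.0000; (r_i+r_j)·cross = 20·-189.0000 = -3780.0000
edge 1: (18.5,3.5)→(19.5,26)  cross = 18.5·26 − 19.5·3.5 = 412.7500; (r_i+r_j)·cross = 38·412.7500 = 15684.5000
edge 2: (19.5,26)→(18.5,32.5)  cross = 19.5·32.5 − 18.5·26 = 152.7500; (r_i+r_j)·cross = 38·152.7500 = 5804.5000
edge 3: (18.5,32.5)→(17,37.5)  cross = 18.5·37.5 − 17·32.5 = 141.2500; (r_i+r_j)·cross = 35.5·141.2500 = 5014.3750
edge 4: (17,37.5)→(7.5,35.5)  cross = 17·35.5 − 7.5·37.5 = 322.2500; (r_i+r_j)·cross = 24.5·322.2500 = 7895.1250
edge 5: (7.5,35.5)→(4.5,31)  cross = 7.5·31 − 4.5·35.5 = 72.7500; (r_i+r_j)·cross = 12·72.7500 = 873.0000
edge 6: (4.5,31)→(1.5,10.5)  cross = 4.5·10.5 − 1.5·31 = 0.7500; (r_i+r_j)·cross = 6·0.7500 = 4.5000
Σcross = 913.5000 → A = |Σcross|/2 = 456.7500 mm²
Σ(r_i+r_j)·cross = 31496.0000 → first moment M = |Σ|/6 = 5249.3333
R_c = M/A = 5249.3333/456.7500 = 11.4928 mm
θ = 323° = 5.637413 rad
V = θ·R_c·A = 5.637413·11.4928·456.7500 = 29592.663 mm³

Volume = 29592.663 mm³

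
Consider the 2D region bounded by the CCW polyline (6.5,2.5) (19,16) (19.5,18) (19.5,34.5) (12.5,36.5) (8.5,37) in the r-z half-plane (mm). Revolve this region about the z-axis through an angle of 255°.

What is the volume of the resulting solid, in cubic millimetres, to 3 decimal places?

Volume = 17823.499 mm³

Profile (r,z), 6 vertices: (6.5,2.5) (19,16) (19.5,18) (19.5,34.5) (12.5,36.5) (8.5,37)
edge 0: (6.5,2.5)→(19,16)  cross = 6.5·16 − 19·2.5 = 56.5000; (r_i+r_j)·cross = 25.5·56.5000 = 1440.7500
edge 1: (19,16)→(19.5,18)  cross = 19·18 − 19.5·16 = 30.0000; (r_i+r_j)·cross = 38.5·30.0000 = 1155.0000
edge 2: (19.5,18)→(19.5,34.5)  cross = 19.5·34.5 − 19.5·18 = 321.7500; (r_i+r_j)·cross = 39·321.7500 = 12548.2500
edge 3: (19.5,34.5)→(12.5,36.5)  cross = 19.5·36.5 − 12.5·34.5 = 280.5000; (r_i+r_j)·cross = 32·280.5000 = 8976.0000
edge 4: (12.5,36.5)→(8.5,37)  cross = 12.5·37 − 8.5·36.5 = 152.2500; (r_i+r_j)·cross = 21·152.2500 = 3197.2500
edge 5: (8.5,37)→(6.5,2.5)  cross = 8.5·2.5 − 6.5·37 = -219.2500; (r_i+r_j)·cross = 15·-219.2500 = -3288.7500
Σcross = 621.7500 → A = |Σcross|/2 = 310.8750 mm²
Σ(r_i+r_j)·cross = 24028.5000 → first moment M = |Σ|/6 = 4004.7500
R_c = M/A = 4004.7500/310.8750 = 12.8822 mm
θ = 255° = 4.450590 rad
V = θ·R_c·A = 4.450590·12.8822·310.8750 = 17823.499 mm³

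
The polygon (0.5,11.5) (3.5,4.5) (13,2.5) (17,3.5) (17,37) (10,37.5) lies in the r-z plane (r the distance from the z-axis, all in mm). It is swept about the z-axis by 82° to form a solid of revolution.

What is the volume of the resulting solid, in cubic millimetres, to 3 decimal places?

Profile (r,z), 6 vertices: (0.5,11.5) (3.5,4.5) (13,2.5) (17,3.5) (17,37) (10,37.5)
edge 0: (0.5,11.5)→(3.5,4.5)  cross = 0.5·4.5 − 3.5·11.5 = -38.0000; (r_i+r_j)·cross = 4·-38.0000 = -152.0000
edge 1: (3.5,4.5)→(13,2.5)  cross = 3.5·2.5 − 13·4.5 = -49.7500; (r_i+r_j)·cross = 16.5·-49.7500 = -820.8750
edge 2: (13,2.5)→(17,3.5)  cross = 13·3.5 − 17·2.5 = 3.0000; (r_i+r_j)·cross = 30·3.0000 = 90.0000
edge 3: (17,3.5)→(17,37)  cross = 17·37 − 17·3.5 = 569.5000; (r_i+r_j)·cross = 34·569.5000 = 19363.0000
edge 4: (17,37)→(10,37.5)  cross = 17·37.5 − 10·37 = 267.5000; (r_i+r_j)·cross = 27·267.5000 = 7222.5000
edge 5: (10,37.5)→(0.5,11.5)  cross = 10·11.5 − 0.5·37.5 = 96.2500; (r_i+r_j)·cross = 10.5·96.2500 = 1010.6250
Σcross = 848.5000 → A = |Σcross|/2 = 424.2500 mm²
Σ(r_i+r_j)·cross = 26713.2500 → first moment M = |Σ|/6 = 4452.2083
R_c = M/A = 4452.2083/424.2500 = 10.4943 mm
θ = 82° = 1.431170 rad
V = θ·R_c·A = 1.431170·10.4943·424.2500 = 6371.867 mm³

Volume = 6371.867 mm³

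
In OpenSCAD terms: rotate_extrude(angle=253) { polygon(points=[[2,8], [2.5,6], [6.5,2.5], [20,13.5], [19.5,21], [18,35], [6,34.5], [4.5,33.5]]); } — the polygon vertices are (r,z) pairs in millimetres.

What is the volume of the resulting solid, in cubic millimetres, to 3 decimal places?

Volume = 20917.734 mm³

Profile (r,z), 8 vertices: (2,8) (2.5,6) (6.5,2.5) (20,13.5) (19.5,21) (18,35) (6,34.5) (4.5,33.5)
edge 0: (2,8)→(2.5,6)  cross = 2·6 − 2.5·8 = -8.0000; (r_i+r_j)·cross = 4.5·-8.0000 = -36.0000
edge 1: (2.5,6)→(6.5,2.5)  cross = 2.5·2.5 − 6.5·6 = -32.7500; (r_i+r_j)·cross = 9·-32.7500 = -294.7500
edge 2: (6.5,2.5)→(20,13.5)  cross = 6.5·13.5 − 20·2.5 = 37.7500; (r_i+r_j)·cross = 26.5·37.7500 = 1000.3750
edge 3: (20,13.5)→(19.5,21)  cross = 20·21 − 19.5·13.5 = 156.7500; (r_i+r_j)·cross = 39.5·156.7500 = 6191.6250
edge 4: (19.5,21)→(18,35)  cross = 19.5·35 − 18·21 = 304.5000; (r_i+r_j)·cross = 37.5·304.5000 = 11418.7500
edge 5: (18,35)→(6,34.5)  cross = 18·34.5 − 6·35 = 411.0000; (r_i+r_j)·cross = 24·411.0000 = 9864.0000
edge 6: (6,34.5)→(4.5,33.5)  cross = 6·33.5 − 4.5·34.5 = 45.7500; (r_i+r_j)·cross = 10.5·45.7500 = 480.3750
edge 7: (4.5,33.5)→(2,8)  cross = 4.5·8 − 2·33.5 = -31.0000; (r_i+r_j)·cross = 6.5·-31.0000 = -201.5000
Σcross = 884.0000 → A = |Σcross|/2 = 442.0000 mm²
Σ(r_i+r_j)·cross = 28422.8750 → first moment M = |Σ|/6 = 4737.1458
R_c = M/A = 4737.1458/442.0000 = 10.7175 mm
θ = 253° = 4.415683 rad
V = θ·R_c·A = 4.415683·10.7175·442.0000 = 20917.734 mm³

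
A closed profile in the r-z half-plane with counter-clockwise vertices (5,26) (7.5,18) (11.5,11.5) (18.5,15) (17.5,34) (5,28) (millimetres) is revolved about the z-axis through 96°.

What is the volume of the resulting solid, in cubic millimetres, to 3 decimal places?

Volume = 4322.762 mm³

Profile (r,z), 6 vertices: (5,26) (7.5,18) (11.5,11.5) (18.5,15) (17.5,34) (5,28)
edge 0: (5,26)→(7.5,18)  cross = 5·18 − 7.5·26 = -105.0000; (r_i+r_j)·cross = 12.5·-105.0000 = -1312.5000
edge 1: (7.5,18)→(11.5,11.5)  cross = 7.5·11.5 − 11.5·18 = -120.7500; (r_i+r_j)·cross = 19·-120.7500 = -2294.2500
edge 2: (11.5,11.5)→(18.5,15)  cross = 11.5·15 − 18.5·11.5 = -40.2500; (r_i+r_j)·cross = 30·-40.2500 = -1207.5000
edge 3: (18.5,15)→(17.5,34)  cross = 18.5·34 − 17.5·15 = 366.5000; (r_i+r_j)·cross = 36·366.5000 = 13194.0000
edge 4: (17.5,34)→(5,28)  cross = 17.5·28 − 5·34 = 320.0000; (r_i+r_j)·cross = 22.5·320.0000 = 7200.0000
edge 5: (5,28)→(5,26)  cross = 5·26 − 5·28 = -10.0000; (r_i+r_j)·cross = 10·-10.0000 = -100.0000
Σcross = 410.5000 → A = |Σcross|/2 = 205.2500 mm²
Σ(r_i+r_j)·cross = 15479.7500 → first moment M = |Σ|/6 = 2579.9583
R_c = M/A = 2579.9583/205.2500 = 12.5698 mm
θ = 96° = 1.675516 rad
V = θ·R_c·A = 1.675516·12.5698·205.2500 = 4322.762 mm³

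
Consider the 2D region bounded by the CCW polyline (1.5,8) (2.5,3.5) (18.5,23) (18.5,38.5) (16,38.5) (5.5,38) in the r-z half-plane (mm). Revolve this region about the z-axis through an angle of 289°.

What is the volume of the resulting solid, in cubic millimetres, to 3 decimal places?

Profile (r,z), 6 vertices: (1.5,8) (2.5,3.5) (18.5,23) (18.5,38.5) (16,38.5) (5.5,38)
edge 0: (1.5,8)→(2.5,3.5)  cross = 1.5·3.5 − 2.5·8 = -14.7500; (r_i+r_j)·cross = 4·-14.7500 = -59.0000
edge 1: (2.5,3.5)→(18.5,23)  cross = 2.5·23 − 18.5·3.5 = -7.2500; (r_i+r_j)·cross = 21·-7.2500 = -152.2500
edge 2: (18.5,23)→(18.5,38.5)  cross = 18.5·38.5 − 18.5·23 = 286.7500; (r_i+r_j)·cross = 37·286.7500 = 10609.7500
edge 3: (18.5,38.5)→(16,38.5)  cross = 18.5·38.5 − 16·38.5 = 96.2500; (r_i+r_j)·cross = 34.5·96.2500 = 3320.6250
edge 4: (16,38.5)→(5.5,38)  cross = 16·38 − 5.5·38.5 = 396.2500; (r_i+r_j)·cross = 21.5·396.2500 = 8519.3750
edge 5: (5.5,38)→(1.5,8)  cross = 5.5·8 − 1.5·38 = -13.0000; (r_i+r_j)·cross = 7·-13.0000 = -91.0000
Σcross = 744.2500 → A = |Σcross|/2 = 372.1250 mm²
Σ(r_i+r_j)·cross = 22147.5000 → first moment M = |Σ|/6 = 3691.2500
R_c = M/A = 3691.2500/372.1250 = 9.9194 mm
θ = 289° = 5.044002 rad
V = θ·R_c·A = 5.044002·9.9194·372.1250 = 18618.671 mm³

Volume = 18618.671 mm³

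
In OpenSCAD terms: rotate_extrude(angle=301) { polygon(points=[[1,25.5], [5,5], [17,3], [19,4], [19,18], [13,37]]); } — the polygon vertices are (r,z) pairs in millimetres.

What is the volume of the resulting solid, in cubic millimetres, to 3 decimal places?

Volume = 23955.691 mm³

Profile (r,z), 6 vertices: (1,25.5) (5,5) (17,3) (19,4) (19,18) (13,37)
edge 0: (1,25.5)→(5,5)  cross = 1·5 − 5·25.5 = -122.5000; (r_i+r_j)·cross = 6·-122.5000 = -735.0000
edge 1: (5,5)→(17,3)  cross = 5·3 − 17·5 = -70.0000; (r_i+r_j)·cross = 22·-70.0000 = -1540.0000
edge 2: (17,3)→(19,4)  cross = 17·4 − 19·3 = 11.0000; (r_i+r_j)·cross = 36·11.0000 = 396.0000
edge 3: (19,4)→(19,18)  cross = 19·18 − 19·4 = 266.0000; (r_i+r_j)·cross = 38·266.0000 = 10108.0000
edge 4: (19,18)→(13,37)  cross = 19·37 − 13·18 = 469.0000; (r_i+r_j)·cross = 32·469.0000 = 15008.0000
edge 5: (13,37)→(1,25.5)  cross = 13·25.5 − 1·37 = 294.5000; (r_i+r_j)·cross = 14·294.5000 = 4123.0000
Σcross = 848.0000 → A = |Σcross|/2 = 424.0000 mm²
Σ(r_i+r_j)·cross = 27360.0000 → first moment M = |Σ|/6 = 4560.0000
R_c = M/A = 4560.0000/424.0000 = 10.7547 mm
θ = 301° = 5.253441 rad
V = θ·R_c·A = 5.253441·10.7547·424.0000 = 23955.691 mm³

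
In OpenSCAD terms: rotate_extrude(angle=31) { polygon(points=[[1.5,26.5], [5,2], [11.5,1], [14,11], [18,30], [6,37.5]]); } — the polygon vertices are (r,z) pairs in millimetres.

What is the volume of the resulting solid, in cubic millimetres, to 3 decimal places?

Volume = 1937.383 mm³

Profile (r,z), 6 vertices: (1.5,26.5) (5,2) (11.5,1) (14,11) (18,30) (6,37.5)
edge 0: (1.5,26.5)→(5,2)  cross = 1.5·2 − 5·26.5 = -129.5000; (r_i+r_j)·cross = 6.5·-129.5000 = -841.7500
edge 1: (5,2)→(11.5,1)  cross = 5·1 − 11.5·2 = -18.0000; (r_i+r_j)·cross = 16.5·-18.0000 = -297.0000
edge 2: (11.5,1)→(14,11)  cross = 11.5·11 − 14·1 = 112.5000; (r_i+r_j)·cross = 25.5·112.5000 = 2868.7500
edge 3: (14,11)→(18,30)  cross = 14·30 − 18·11 = 222.0000; (r_i+r_j)·cross = 32·222.0000 = 7104.0000
edge 4: (18,30)→(6,37.5)  cross = 18·37.5 − 6·30 = 495.0000; (r_i+r_j)·cross = 24·495.0000 = 11880.0000
edge 5: (6,37.5)→(1.5,26.5)  cross = 6·26.5 − 1.5·37.5 = 102.7500; (r_i+r_j)·cross = 7.5·102.7500 = 770.6250
Σcross = 784.7500 → A = |Σcross|/2 = 392.3750 mm²
Σ(r_i+r_j)·cross = 21484.6250 → first moment M = |Σ|/6 = 3580.7708
R_c = M/A = 3580.7708/392.3750 = 9.1259 mm
θ = 31° = 0.541052 rad
V = θ·R_c·A = 0.541052·9.1259·392.3750 = 1937.383 mm³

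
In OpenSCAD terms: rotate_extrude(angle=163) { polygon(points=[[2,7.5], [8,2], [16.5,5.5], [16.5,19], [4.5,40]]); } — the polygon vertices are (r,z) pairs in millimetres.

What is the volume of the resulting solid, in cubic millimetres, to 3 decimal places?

Volume = 8925.417 mm³

Profile (r,z), 5 vertices: (2,7.5) (8,2) (16.5,5.5) (16.5,19) (4.5,40)
edge 0: (2,7.5)→(8,2)  cross = 2·2 − 8·7.5 = -56.0000; (r_i+r_j)·cross = 10·-56.0000 = -560.0000
edge 1: (8,2)→(16.5,5.5)  cross = 8·5.5 − 16.5·2 = 11.0000; (r_i+r_j)·cross = 24.5·11.0000 = 269.5000
edge 2: (16.5,5.5)→(16.5,19)  cross = 16.5·19 − 16.5·5.5 = 222.7500; (r_i+r_j)·cross = 33·222.7500 = 7350.7500
edge 3: (16.5,19)→(4.5,40)  cross = 16.5·40 − 4.5·19 = 574.5000; (r_i+r_j)·cross = 21·574.5000 = 12064.5000
edge 4: (4.5,40)→(2,7.5)  cross = 4.5·7.5 − 2·40 = -46.2500; (r_i+r_j)·cross = 6.5·-46.2500 = -300.6250
Σcross = 706.0000 → A = |Σcross|/2 = 353.0000 mm²
Σ(r_i+r_j)·cross = 18824.1250 → first moment M = |Σ|/6 = 3137.3542
R_c = M/A = 3137.3542/353.0000 = 8.8877 mm
θ = 163° = 2.844887 rad
V = θ·R_c·A = 2.844887·8.8877·353.0000 = 8925.417 mm³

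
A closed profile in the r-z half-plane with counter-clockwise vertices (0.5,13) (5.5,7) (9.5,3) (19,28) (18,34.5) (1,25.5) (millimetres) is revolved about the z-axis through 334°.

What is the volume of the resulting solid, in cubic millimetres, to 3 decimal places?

Volume = 17944.714 mm³

Profile (r,z), 6 vertices: (0.5,13) (5.5,7) (9.5,3) (19,28) (18,34.5) (1,25.5)
edge 0: (0.5,13)→(5.5,7)  cross = 0.5·7 − 5.5·13 = -68.0000; (r_i+r_j)·cross = 6·-68.0000 = -408.0000
edge 1: (5.5,7)→(9.5,3)  cross = 5.5·3 − 9.5·7 = -50.0000; (r_i+r_j)·cross = 15·-50.0000 = -750.0000
edge 2: (9.5,3)→(19,28)  cross = 9.5·28 − 19·3 = 209.0000; (r_i+r_j)·cross = 28.5·209.0000 = 5956.5000
edge 3: (19,28)→(18,34.5)  cross = 19·34.5 − 18·28 = 151.5000; (r_i+r_j)·cross = 37·151.5000 = 5605.5000
edge 4: (18,34.5)→(1,25.5)  cross = 18·25.5 − 1·34.5 = 424.5000; (r_i+r_j)·cross = 19·424.5000 = 8065.5000
edge 5: (1,25.5)→(0.5,13)  cross = 1·13 − 0.5·25.5 = 0.2500; (r_i+r_j)·cross = 1.5·0.2500 = 0.3750
Σcross = 667.2500 → A = |Σcross|/2 = 333.6250 mm²
Σ(r_i+r_j)·cross = 18469.8750 → first moment M = |Σ|/6 = 3078.3125
R_c = M/A = 3078.3125/333.6250 = 9.2269 mm
θ = 334° = 5.829400 rad
V = θ·R_c·A = 5.829400·9.2269·333.6250 = 17944.714 mm³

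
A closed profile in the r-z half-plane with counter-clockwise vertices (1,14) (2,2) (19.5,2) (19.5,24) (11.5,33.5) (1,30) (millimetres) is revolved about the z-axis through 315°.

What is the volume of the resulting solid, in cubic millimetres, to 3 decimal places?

Profile (r,z), 6 vertices: (1,14) (2,2) (19.5,2) (19.5,24) (11.5,33.5) (1,30)
edge 0: (1,14)→(2,2)  cross = 1·2 − 2·14 = -26.0000; (r_i+r_j)·cross = 3·-26.0000 = -78.0000
edge 1: (2,2)→(19.5,2)  cross = 2·2 − 19.5·2 = -35.0000; (r_i+r_j)·cross = 21.5·-35.0000 = -752.5000
edge 2: (19.5,2)→(19.5,24)  cross = 19.5·24 − 19.5·2 = 429.0000; (r_i+r_j)·cross = 39·429.0000 = 16731.0000
edge 3: (19.5,24)→(11.5,33.5)  cross = 19.5·33.5 − 11.5·24 = 377.2500; (r_i+r_j)·cross = 31·377.2500 = 11694.7500
edge 4: (11.5,33.5)→(1,30)  cross = 11.5·30 − 1·33.5 = 311.5000; (r_i+r_j)·cross = 12.5·311.5000 = 3893.7500
edge 5: (1,30)→(1,14)  cross = 1·14 − 1·30 = -16.0000; (r_i+r_j)·cross = 2·-16.0000 = -32.0000
Σcross = 1040.7500 → A = |Σcross|/2 = 520.3750 mm²
Σ(r_i+r_j)·cross = 31457.0000 → first moment M = |Σ|/6 = 5242.8333
R_c = M/A = 5242.8333/520.3750 = 10.0751 mm
θ = 315° = 5.497787 rad
V = θ·R_c·A = 5.497787·10.0751·520.3750 = 28823.982 mm³

Volume = 28823.982 mm³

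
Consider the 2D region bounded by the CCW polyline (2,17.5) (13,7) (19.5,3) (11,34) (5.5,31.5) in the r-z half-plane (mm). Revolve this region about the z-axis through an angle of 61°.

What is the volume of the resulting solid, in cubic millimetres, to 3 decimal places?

Volume = 2790.250 mm³

Profile (r,z), 5 vertices: (2,17.5) (13,7) (19.5,3) (11,34) (5.5,31.5)
edge 0: (2,17.5)→(13,7)  cross = 2·7 − 13·17.5 = -213.5000; (r_i+r_j)·cross = 15·-213.5000 = -3202.5000
edge 1: (13,7)→(19.5,3)  cross = 13·3 − 19.5·7 = -97.5000; (r_i+r_j)·cross = 32.5·-97.5000 = -3168.7500
edge 2: (19.5,3)→(11,34)  cross = 19.5·34 − 11·3 = 630.0000; (r_i+r_j)·cross = 30.5·630.0000 = 19215.0000
edge 3: (11,34)→(5.5,31.5)  cross = 11·31.5 − 5.5·34 = 159.5000; (r_i+r_j)·cross = 16.5·159.5000 = 2631.7500
edge 4: (5.5,31.5)→(2,17.5)  cross = 5.5·17.5 − 2·31.5 = 33.2500; (r_i+r_j)·cross = 7.5·33.2500 = 249.3750
Σcross = 511.7500 → A = |Σcross|/2 = 255.8750 mm²
Σ(r_i+r_j)·cross = 15724.8750 → first moment M = |Σ|/6 = 2620.8125
R_c = M/A = 2620.8125/255.8750 = 10.2426 mm
θ = 61° = 1.064651 rad
V = θ·R_c·A = 1.064651·10.2426·255.8750 = 2790.250 mm³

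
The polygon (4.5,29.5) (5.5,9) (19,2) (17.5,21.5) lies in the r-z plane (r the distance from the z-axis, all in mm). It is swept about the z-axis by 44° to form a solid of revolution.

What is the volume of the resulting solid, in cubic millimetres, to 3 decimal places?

Volume = 2268.541 mm³

Profile (r,z), 4 vertices: (4.5,29.5) (5.5,9) (19,2) (17.5,21.5)
edge 0: (4.5,29.5)→(5.5,9)  cross = 4.5·9 − 5.5·29.5 = -121.7500; (r_i+r_j)·cross = 10·-121.7500 = -1217.5000
edge 1: (5.5,9)→(19,2)  cross = 5.5·2 − 19·9 = -160.0000; (r_i+r_j)·cross = 24.5·-160.0000 = -3920.0000
edge 2: (19,2)→(17.5,21.5)  cross = 19·21.5 − 17.5·2 = 373.5000; (r_i+r_j)·cross = 36.5·373.5000 = 13632.7500
edge 3: (17.5,21.5)→(4.5,29.5)  cross = 17.5·29.5 − 4.5·21.5 = 419.5000; (r_i+r_j)·cross = 22·419.5000 = 9229.0000
Σcross = 511.2500 → A = |Σcross|/2 = 255.6250 mm²
Σ(r_i+r_j)·cross = 17724.2500 → first moment M = |Σ|/6 = 2954.0417
R_c = M/A = 2954.0417/255.6250 = 11.5562 mm
θ = 44° = 0.767945 rad
V = θ·R_c·A = 0.767945·11.5562·255.6250 = 2268.541 mm³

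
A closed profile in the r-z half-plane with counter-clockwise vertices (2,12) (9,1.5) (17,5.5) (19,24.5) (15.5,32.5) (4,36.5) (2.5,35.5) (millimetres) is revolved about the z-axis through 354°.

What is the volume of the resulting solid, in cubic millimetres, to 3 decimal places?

Profile (r,z), 7 vertices: (2,12) (9,1.5) (17,5.5) (19,24.5) (15.5,32.5) (4,36.5) (2.5,35.5)
edge 0: (2,12)→(9,1.5)  cross = 2·1.5 − 9·12 = -105.0000; (r_i+r_j)·cross = 11·-105.0000 = -1155.0000
edge 1: (9,1.5)→(17,5.5)  cross = 9·5.5 − 17·1.5 = 24.0000; (r_i+r_j)·cross = 26·24.0000 = 624.0000
edge 2: (17,5.5)→(19,24.5)  cross = 17·24.5 − 19·5.5 = 312.0000; (r_i+r_j)·cross = 36·312.0000 = 11232.0000
edge 3: (19,24.5)→(15.5,32.5)  cross = 19·32.5 − 15.5·24.5 = 237.7500; (r_i+r_j)·cross = 34.5·237.7500 = 8202.3750
edge 4: (15.5,32.5)→(4,36.5)  cross = 15.5·36.5 − 4·32.5 = 435.7500; (r_i+r_j)·cross = 19.5·435.7500 = 8497.1250
edge 5: (4,36.5)→(2.5,35.5)  cross = 4·35.5 − 2.5·36.5 = 50.7500; (r_i+r_j)·cross = 6.5·50.7500 = 329.8750
edge 6: (2.5,35.5)→(2,12)  cross = 2.5·12 − 2·35.5 = -41.0000; (r_i+r_j)·cross = 4.5·-41.0000 = -184.5000
Σcross = 914.2500 → A = |Σcross|/2 = 457.1250 mm²
Σ(r_i+r_j)·cross = 27545.8750 → first moment M = |Σ|/6 = 4590.9792
R_c = M/A = 4590.9792/457.1250 = 10.0432 mm
θ = 354° = 6.178466 rad
V = θ·R_c·A = 6.178466·10.0432·457.1250 = 28365.207 mm³

Volume = 28365.207 mm³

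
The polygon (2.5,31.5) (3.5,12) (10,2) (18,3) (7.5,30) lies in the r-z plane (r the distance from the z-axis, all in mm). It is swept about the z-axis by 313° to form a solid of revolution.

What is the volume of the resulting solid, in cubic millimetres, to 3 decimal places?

Volume = 11502.778 mm³

Profile (r,z), 5 vertices: (2.5,31.5) (3.5,12) (10,2) (18,3) (7.5,30)
edge 0: (2.5,31.5)→(3.5,12)  cross = 2.5·12 − 3.5·31.5 = -80.2500; (r_i+r_j)·cross = 6·-80.2500 = -481.5000
edge 1: (3.5,12)→(10,2)  cross = 3.5·2 − 10·12 = -113.0000; (r_i+r_j)·cross = 13.5·-113.0000 = -1525.5000
edge 2: (10,2)→(18,3)  cross = 10·3 − 18·2 = -6.0000; (r_i+r_j)·cross = 28·-6.0000 = -168.0000
edge 3: (18,3)→(7.5,30)  cross = 18·30 − 7.5·3 = 517.5000; (r_i+r_j)·cross = 25.5·517.5000 = 13196.2500
edge 4: (7.5,30)→(2.5,31.5)  cross = 7.5·31.5 − 2.5·30 = 161.2500; (r_i+r_j)·cross = 10·161.2500 = 1612.5000
Σcross = 479.5000 → A = |Σcross|/2 = 239.7500 mm²
Σ(r_i+r_j)·cross = 12633.7500 → first moment M = |Σ|/6 = 2105.6250
R_c = M/A = 2105.6250/239.7500 = 8.7826 mm
θ = 313° = 5.462881 rad
V = θ·R_c·A = 5.462881·8.7826·239.7500 = 11502.778 mm³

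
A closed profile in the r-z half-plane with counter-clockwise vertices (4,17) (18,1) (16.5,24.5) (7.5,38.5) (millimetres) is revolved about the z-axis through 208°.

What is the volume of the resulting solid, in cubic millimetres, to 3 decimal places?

Volume = 11213.042 mm³

Profile (r,z), 4 vertices: (4,17) (18,1) (16.5,24.5) (7.5,38.5)
edge 0: (4,17)→(18,1)  cross = 4·1 − 18·17 = -302.0000; (r_i+r_j)·cross = 22·-302.0000 = -6644.0000
edge 1: (18,1)→(16.5,24.5)  cross = 18·24.5 − 16.5·1 = 424.5000; (r_i+r_j)·cross = 34.5·424.5000 = 14645.2500
edge 2: (16.5,24.5)→(7.5,38.5)  cross = 16.5·38.5 − 7.5·24.5 = 451.5000; (r_i+r_j)·cross = 24·451.5000 = 10836.0000
edge 3: (7.5,38.5)→(4,17)  cross = 7.5·17 − 4·38.5 = -26.5000; (r_i+r_j)·cross = 11.5·-26.5000 = -304.7500
Σcross = 547.5000 → A = |Σcross|/2 = 273.7500 mm²
Σ(r_i+r_j)·cross = 18532.5000 → first moment M = |Σ|/6 = 3088.7500
R_c = M/A = 3088.7500/273.7500 = 11.2831 mm
θ = 208° = 3.630285 rad
V = θ·R_c·A = 3.630285·11.2831·273.7500 = 11213.042 mm³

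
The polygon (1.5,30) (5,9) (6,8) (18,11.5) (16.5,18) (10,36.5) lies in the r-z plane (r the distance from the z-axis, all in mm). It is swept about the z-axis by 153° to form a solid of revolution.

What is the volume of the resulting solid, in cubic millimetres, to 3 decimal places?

Profile (r,z), 6 vertices: (1.5,30) (5,9) (6,8) (18,11.5) (16.5,18) (10,36.5)
edge 0: (1.5,30)→(5,9)  cross = 1.5·9 − 5·30 = -136.5000; (r_i+r_j)·cross = 6.5·-136.5000 = -887.2500
edge 1: (5,9)→(6,8)  cross = 5·8 − 6·9 = -14.0000; (r_i+r_j)·cross = 11·-14.0000 = -154.0000
edge 2: (6,8)→(18,11.5)  cross = 6·11.5 − 18·8 = -75.0000; (r_i+r_j)·cross = 24·-75.0000 = -1800.0000
edge 3: (18,11.5)→(16.5,18)  cross = 18·18 − 16.5·11.5 = 134.2500; (r_i+r_j)·cross = 34.5·134.2500 = 4631.6250
edge 4: (16.5,18)→(10,36.5)  cross = 16.5·36.5 − 10·18 = 422.2500; (r_i+r_j)·cross = 26.5·422.2500 = 11189.6250
edge 5: (10,36.5)→(1.5,30)  cross = 10·30 − 1.5·36.5 = 245.2500; (r_i+r_j)·cross = 11.5·245.2500 = 2820.3750
Σcross = 576.2500 → A = |Σcross|/2 = 288.1250 mm²
Σ(r_i+r_j)·cross = 15800.3750 → first moment M = |Σ|/6 = 2633.3958
R_c = M/A = 2633.3958/288.1250 = 9.1398 mm
θ = 153° = 2.670354 rad
V = θ·R_c·A = 2.670354·9.1398·288.1250 = 7032.098 mm³

Volume = 7032.098 mm³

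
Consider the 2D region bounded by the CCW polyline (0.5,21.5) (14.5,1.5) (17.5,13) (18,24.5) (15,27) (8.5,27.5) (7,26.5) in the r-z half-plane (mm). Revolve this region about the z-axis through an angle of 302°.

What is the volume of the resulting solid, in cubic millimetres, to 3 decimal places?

Profile (r,z), 7 vertices: (0.5,21.5) (14.5,1.5) (17.5,13) (18,24.5) (15,27) (8.5,27.5) (7,26.5)
edge 0: (0.5,21.5)→(14.5,1.5)  cross = 0.5·1.5 − 14.5·21.5 = -311.0000; (r_i+r_j)·cross = 15·-311.0000 = -4665.0000
edge 1: (14.5,1.5)→(17.5,13)  cross = 14.5·13 − 17.5·1.5 = 162.2500; (r_i+r_j)·cross = 32·162.2500 = 5192.0000
edge 2: (17.5,13)→(18,24.5)  cross = 17.5·24.5 − 18·13 = 194.7500; (r_i+r_j)·cross = 35.5·194.7500 = 6913.6250
edge 3: (18,24.5)→(15,27)  cross = 18·27 − 15·24.5 = 118.5000; (r_i+r_j)·cross = 33·118.5000 = 3910.5000
edge 4: (15,27)→(8.5,27.5)  cross = 15·27.5 − 8.5·27 = 183.0000; (r_i+r_j)·cross = 23.5·183.0000 = 4300.5000
edge 5: (8.5,27.5)→(7,26.5)  cross = 8.5·26.5 − 7·27.5 = 32.7500; (r_i+r_j)·cross = 15.5·32.7500 = 507.6250
edge 6: (7,26.5)→(0.5,21.5)  cross = 7·21.5 − 0.5·26.5 = 137.2500; (r_i+r_j)·cross = 7.5·137.2500 = 1029.3750
Σcross = 517.5000 → A = |Σcross|/2 = 258.7500 mm²
Σ(r_i+r_j)·cross = 17188.6250 → first moment M = |Σ|/6 = 2864.7708
R_c = M/A = 2864.7708/258.7500 = 11.0716 mm
θ = 302° = 5.270894 rad
V = θ·R_c·A = 5.270894·11.0716·258.7500 = 15099.904 mm³

Volume = 15099.904 mm³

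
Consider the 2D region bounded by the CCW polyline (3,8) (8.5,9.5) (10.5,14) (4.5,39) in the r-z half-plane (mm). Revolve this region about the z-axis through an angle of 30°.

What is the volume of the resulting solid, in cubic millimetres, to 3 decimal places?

Profile (r,z), 4 vertices: (3,8) (8.5,9.5) (10.5,14) (4.5,39)
edge 0: (3,8)→(8.5,9.5)  cross = 3·9.5 − 8.5·8 = -39.5000; (r_i+r_j)·cross = 11.5·-39.5000 = -454.2500
edge 1: (8.5,9.5)→(10.5,14)  cross = 8.5·14 − 10.5·9.5 = 19.2500; (r_i+r_j)·cross = 19·19.2500 = 365.7500
edge 2: (10.5,14)→(4.5,39)  cross = 10.5·39 − 4.5·14 = 346.5000; (r_i+r_j)·cross = 15·346.5000 = 5197.5000
edge 3: (4.5,39)→(3,8)  cross = 4.5·8 − 3·39 = -81.0000; (r_i+r_j)·cross = 7.5·-81.0000 = -607.5000
Σcross = 245.2500 → A = |Σcross|/2 = 122.6250 mm²
Σ(r_i+r_j)·cross = 4501.5000 → first moment M = |Σ|/6 = 750.2500
R_c = M/A = 750.2500/122.6250 = 6.1182 mm
θ = 30° = 0.523599 rad
V = θ·R_c·A = 0.523599·6.1182·122.6250 = 392.830 mm³

Volume = 392.830 mm³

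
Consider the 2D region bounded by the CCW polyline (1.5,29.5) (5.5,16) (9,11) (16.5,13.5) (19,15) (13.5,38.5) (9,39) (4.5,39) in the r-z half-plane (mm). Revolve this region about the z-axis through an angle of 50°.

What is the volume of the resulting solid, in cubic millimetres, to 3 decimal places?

Volume = 2913.136 mm³

Profile (r,z), 8 vertices: (1.5,29.5) (5.5,16) (9,11) (16.5,13.5) (19,15) (13.5,38.5) (9,39) (4.5,39)
edge 0: (1.5,29.5)→(5.5,16)  cross = 1.5·16 − 5.5·29.5 = -138.2500; (r_i+r_j)·cross = 7·-138.2500 = -967.7500
edge 1: (5.5,16)→(9,11)  cross = 5.5·11 − 9·16 = -83.5000; (r_i+r_j)·cross = 14.5·-83.5000 = -1210.7500
edge 2: (9,11)→(16.5,13.5)  cross = 9·13.5 − 16.5·11 = -60.0000; (r_i+r_j)·cross = 25.5·-60.0000 = -1530.0000
edge 3: (16.5,13.5)→(19,15)  cross = 16.5·15 − 19·13.5 = -9.0000; (r_i+r_j)·cross = 35.5·-9.0000 = -319.5000
edge 4: (19,15)→(13.5,38.5)  cross = 19·38.5 − 13.5·15 = 529.0000; (r_i+r_j)·cross = 32.5·529.0000 = 17192.5000
edge 5: (13.5,38.5)→(9,39)  cross = 13.5·39 − 9·38.5 = 180.0000; (r_i+r_j)·cross = 22.5·180.0000 = 4050.0000
edge 6: (9,39)→(4.5,39)  cross = 9·39 − 4.5·39 = 175.5000; (r_i+r_j)·cross = 13.5·175.5000 = 2369.2500
edge 7: (4.5,39)→(1.5,29.5)  cross = 4.5·29.5 − 1.5·39 = 74.2500; (r_i+r_j)·cross = 6·74.2500 = 445.5000
Σcross = 668.0000 → A = |Σcross|/2 = 334.0000 mm²
Σ(r_i+r_j)·cross = 20029.2500 → first moment M = |Σ|/6 = 3338.2083
R_c = M/A = 3338.2083/334.0000 = 9.9946 mm
θ = 50° = 0.872665 rad
V = θ·R_c·A = 0.872665·9.9946·334.0000 = 2913.136 mm³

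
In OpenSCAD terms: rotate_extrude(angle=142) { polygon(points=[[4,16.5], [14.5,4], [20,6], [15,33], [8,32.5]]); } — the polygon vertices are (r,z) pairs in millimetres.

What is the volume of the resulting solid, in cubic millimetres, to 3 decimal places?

Profile (r,z), 5 vertices: (4,16.5) (14.5,4) (20,6) (15,33) (8,32.5)
edge 0: (4,16.5)→(14.5,4)  cross = 4·4 − 14.5·16.5 = -223.2500; (r_i+r_j)·cross = 18.5·-223.2500 = -4130.1250
edge 1: (14.5,4)→(20,6)  cross = 14.5·6 − 20·4 = 7.0000; (r_i+r_j)·cross = 34.5·7.0000 = 241.5000
edge 2: (20,6)→(15,33)  cross = 20·33 − 15·6 = 570.0000; (r_i+r_j)·cross = 35·570.0000 = 19950.0000
edge 3: (15,33)→(8,32.5)  cross = 15·32.5 − 8·33 = 223.5000; (r_i+r_j)·cross = 23·223.5000 = 5140.5000
edge 4: (8,32.5)→(4,16.5)  cross = 8·16.5 − 4·32.5 = 2.0000; (r_i+r_j)·cross = 12·2.0000 = 24.0000
Σcross = 579.2500 → A = |Σcross|/2 = 289.6250 mm²
Σ(r_i+r_j)·cross = 21225.8750 → first moment M = |Σ|/6 = 3537.6458
R_c = M/A = 3537.6458/289.6250 = 12.2146 mm
θ = 142° = 2.478368 rad
V = θ·R_c·A = 2.478368·12.2146·289.6250 = 8767.587 mm³

Volume = 8767.587 mm³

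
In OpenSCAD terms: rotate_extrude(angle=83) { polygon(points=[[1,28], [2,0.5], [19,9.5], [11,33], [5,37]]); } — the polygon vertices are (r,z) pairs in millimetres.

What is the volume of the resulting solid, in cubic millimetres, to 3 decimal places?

Profile (r,z), 5 vertices: (1,28) (2,0.5) (19,9.5) (11,33) (5,37)
edge 0: (1,28)→(2,0.5)  cross = 1·0.5 − 2·28 = -55.5000; (r_i+r_j)·cross = 3·-55.5000 = -166.5000
edge 1: (2,0.5)→(19,9.5)  cross = 2·9.5 − 19·0.5 = 9.5000; (r_i+r_j)·cross = 21·9.5000 = 199.5000
edge 2: (19,9.5)→(11,33)  cross = 19·33 − 11·9.5 = 522.5000; (r_i+r_j)·cross = 30·522.5000 = 15675.0000
edge 3: (11,33)→(5,37)  cross = 11·37 − 5·33 = 242.0000; (r_i+r_j)·cross = 16·242.0000 = 3872.0000
edge 4: (5,37)→(1,28)  cross = 5·28 − 1·37 = 103.0000; (r_i+r_j)·cross = 6·103.0000 = 618.0000
Σcross = 821.5000 → A = |Σcross|/2 = 410.7500 mm²
Σ(r_i+r_j)·cross = 20198.0000 → first moment M = |Σ|/6 = 3366.3333
R_c = M/A = 3366.3333/410.7500 = 8.1956 mm
θ = 83° = 1.448623 rad
V = θ·R_c·A = 1.448623·8.1956·410.7500 = 4876.549 mm³

Volume = 4876.549 mm³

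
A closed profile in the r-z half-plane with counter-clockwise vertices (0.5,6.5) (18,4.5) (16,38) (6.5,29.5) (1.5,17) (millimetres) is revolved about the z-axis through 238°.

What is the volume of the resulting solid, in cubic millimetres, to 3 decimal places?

Profile (r,z), 5 vertices: (0.5,6.5) (18,4.5) (16,38) (6.5,29.5) (1.5,17)
edge 0: (0.5,6.5)→(18,4.5)  cross = 0.5·4.5 − 18·6.5 = -114.7500; (r_i+r_j)·cross = 18.5·-114.7500 = -2122.8750
edge 1: (18,4.5)→(16,38)  cross = 18·38 − 16·4.5 = 612.0000; (r_i+r_j)·cross = 34·612.0000 = 20808.0000
edge 2: (16,38)→(6.5,29.5)  cross = 16·29.5 − 6.5·38 = 225.0000; (r_i+r_j)·cross = 22.5·225.0000 = 5062.5000
edge 3: (6.5,29.5)→(1.5,17)  cross = 6.5·17 − 1.5·29.5 = 66.2500; (r_i+r_j)·cross = 8·66.2500 = 530.0000
edge 4: (1.5,17)→(0.5,6.5)  cross = 1.5·6.5 − 0.5·17 = 1.2500; (r_i+r_j)·cross = 2·1.2500 = 2.5000
Σcross = 789.7500 → A = |Σcross|/2 = 394.8750 mm²
Σ(r_i+r_j)·cross = 24280.1250 → first moment M = |Σ|/6 = 4046.6875
R_c = M/A = 4046.6875/394.8750 = 10.2480 mm
θ = 238° = 4.153884 rad
V = θ·R_c·A = 4.153884·10.2480·394.8750 = 16809.469 mm³

Volume = 16809.469 mm³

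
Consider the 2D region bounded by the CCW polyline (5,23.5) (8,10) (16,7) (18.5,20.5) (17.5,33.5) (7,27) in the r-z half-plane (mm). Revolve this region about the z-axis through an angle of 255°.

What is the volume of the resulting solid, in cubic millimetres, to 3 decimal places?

Volume = 13455.060 mm³

Profile (r,z), 6 vertices: (5,23.5) (8,10) (16,7) (18.5,20.5) (17.5,33.5) (7,27)
edge 0: (5,23.5)→(8,10)  cross = 5·10 − 8·23.5 = -138.0000; (r_i+r_j)·cross = 13·-138.0000 = -1794.0000
edge 1: (8,10)→(16,7)  cross = 8·7 − 16·10 = -104.0000; (r_i+r_j)·cross = 24·-104.0000 = -2496.0000
edge 2: (16,7)→(18.5,20.5)  cross = 16·20.5 − 18.5·7 = 198.5000; (r_i+r_j)·cross = 34.5·198.5000 = 6848.2500
edge 3: (18.5,20.5)→(17.5,33.5)  cross = 18.5·33.5 − 17.5·20.5 = 261.0000; (r_i+r_j)·cross = 36·261.0000 = 9396.0000
edge 4: (17.5,33.5)→(7,27)  cross = 17.5·27 − 7·33.5 = 238.0000; (r_i+r_j)·cross = 24.5·238.0000 = 5831.0000
edge 5: (7,27)→(5,23.5)  cross = 7·23.5 − 5·27 = 29.5000; (r_i+r_j)·cross = 12·29.5000 = 354.0000
Σcross = 485.0000 → A = |Σcross|/2 = 242.5000 mm²
Σ(r_i+r_j)·cross = 18139.2500 → first moment M = |Σ|/6 = 3023.2083
R_c = M/A = 3023.2083/242.5000 = 12.4668 mm
θ = 255° = 4.450590 rad
V = θ·R_c·A = 4.450590·12.4668·242.5000 = 13455.060 mm³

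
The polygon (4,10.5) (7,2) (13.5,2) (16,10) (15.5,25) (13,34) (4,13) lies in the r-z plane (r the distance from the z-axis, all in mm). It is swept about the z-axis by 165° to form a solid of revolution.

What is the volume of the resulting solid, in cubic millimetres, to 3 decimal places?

Profile (r,z), 7 vertices: (4,10.5) (7,2) (13.5,2) (16,10) (15.5,25) (13,34) (4,13)
edge 0: (4,10.5)→(7,2)  cross = 4·2 − 7·10.5 = -65.5000; (r_i+r_j)·cross = 11·-65.5000 = -720.5000
edge 1: (7,2)→(13.5,2)  cross = 7·2 − 13.5·2 = -13.0000; (r_i+r_j)·cross = 20.5·-13.0000 = -266.5000
edge 2: (13.5,2)→(16,10)  cross = 13.5·10 − 16·2 = 103.0000; (r_i+r_j)·cross = 29.5·103.0000 = 3038.5000
edge 3: (16,10)→(15.5,25)  cross = 16·25 − 15.5·10 = 245.0000; (r_i+r_j)·cross = 31.5·245.0000 = 7717.5000
edge 4: (15.5,25)→(13,34)  cross = 15.5·34 − 13·25 = 202.0000; (r_i+r_j)·cross = 28.5·202.0000 = 5757.0000
edge 5: (13,34)→(4,13)  cross = 13·13 − 4·34 = 33.0000; (r_i+r_j)·cross = 17·33.0000 = 561.0000
edge 6: (4,13)→(4,10.5)  cross = 4·10.5 − 4·13 = -10.0000; (r_i+r_j)·cross = 8·-10.0000 = -80.0000
Σcross = 494.5000 → A = |Σcross|/2 = 247.2500 mm²
Σ(r_i+r_j)·cross = 16007.0000 → first moment M = |Σ|/6 = 2667.8333
R_c = M/A = 2667.8333/247.2500 = 10.7900 mm
θ = 165° = 2.879793 rad
V = θ·R_c·A = 2.879793·10.7900·247.2500 = 7682.808 mm³

Volume = 7682.808 mm³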